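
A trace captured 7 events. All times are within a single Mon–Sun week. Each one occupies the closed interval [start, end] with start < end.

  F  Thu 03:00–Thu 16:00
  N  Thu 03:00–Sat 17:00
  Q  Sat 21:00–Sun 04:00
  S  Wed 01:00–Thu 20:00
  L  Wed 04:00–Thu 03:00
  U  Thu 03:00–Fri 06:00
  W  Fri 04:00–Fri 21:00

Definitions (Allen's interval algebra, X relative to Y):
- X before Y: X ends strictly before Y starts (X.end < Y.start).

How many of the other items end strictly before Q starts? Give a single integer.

Target Q = [Sat 21:00, Sun 04:00].
F [Thu 03:00, Thu 16:00] → before → counts.
L [Wed 04:00, Thu 03:00] → before → counts.
N [Thu 03:00, Sat 17:00] → before → counts.
S [Wed 01:00, Thu 20:00] → before → counts.
U [Thu 03:00, Fri 06:00] → before → counts.
W [Fri 04:00, Fri 21:00] → before → counts.
Total: 6.

6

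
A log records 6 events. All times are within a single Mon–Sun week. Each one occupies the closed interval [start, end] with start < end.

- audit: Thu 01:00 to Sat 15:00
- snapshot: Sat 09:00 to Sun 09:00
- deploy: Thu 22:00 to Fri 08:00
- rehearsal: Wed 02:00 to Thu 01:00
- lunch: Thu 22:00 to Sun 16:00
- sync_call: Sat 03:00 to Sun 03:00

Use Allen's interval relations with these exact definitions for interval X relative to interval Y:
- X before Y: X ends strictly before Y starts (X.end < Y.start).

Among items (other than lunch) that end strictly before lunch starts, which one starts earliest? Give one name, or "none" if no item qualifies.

Target lunch = [Thu 22:00, Sun 16:00].
audit [Thu 01:00, Sat 15:00] → overlaps → excluded.
deploy [Thu 22:00, Fri 08:00] → starts → excluded.
rehearsal [Wed 02:00, Thu 01:00] → before → candidate.
snapshot [Sat 09:00, Sun 09:00] → during → excluded.
sync_call [Sat 03:00, Sun 03:00] → during → excluded.
Among candidates, earliest start is Wed 02:00 → rehearsal.

rehearsal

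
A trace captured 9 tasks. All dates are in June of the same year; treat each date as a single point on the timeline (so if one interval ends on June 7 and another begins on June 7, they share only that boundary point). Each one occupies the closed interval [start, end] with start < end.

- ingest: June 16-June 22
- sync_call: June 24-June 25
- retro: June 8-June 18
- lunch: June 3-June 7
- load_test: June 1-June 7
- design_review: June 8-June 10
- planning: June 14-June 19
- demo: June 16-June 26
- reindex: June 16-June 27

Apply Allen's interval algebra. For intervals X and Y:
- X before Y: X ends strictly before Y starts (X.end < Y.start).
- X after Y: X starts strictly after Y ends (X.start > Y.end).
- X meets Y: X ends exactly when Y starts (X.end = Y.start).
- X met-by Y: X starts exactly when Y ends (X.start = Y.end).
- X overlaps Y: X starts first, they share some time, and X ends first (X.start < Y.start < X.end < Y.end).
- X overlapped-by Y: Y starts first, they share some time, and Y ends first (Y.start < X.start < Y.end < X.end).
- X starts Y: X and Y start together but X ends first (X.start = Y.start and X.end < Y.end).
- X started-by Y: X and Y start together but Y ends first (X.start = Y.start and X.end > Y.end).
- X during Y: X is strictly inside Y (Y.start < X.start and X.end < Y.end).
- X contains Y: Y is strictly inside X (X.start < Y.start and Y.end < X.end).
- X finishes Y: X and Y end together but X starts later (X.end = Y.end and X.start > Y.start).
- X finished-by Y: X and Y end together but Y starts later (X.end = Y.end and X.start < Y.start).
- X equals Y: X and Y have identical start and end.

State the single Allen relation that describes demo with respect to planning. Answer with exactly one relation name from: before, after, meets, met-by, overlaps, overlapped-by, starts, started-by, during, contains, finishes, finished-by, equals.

overlapped-by

demo = [June 16, June 26]; planning = [June 14, June 19].
Compare endpoints: demo.start > planning.start, demo.start < planning.end, demo.end > planning.start, demo.end > planning.end.
That pattern is 'overlapped-by'.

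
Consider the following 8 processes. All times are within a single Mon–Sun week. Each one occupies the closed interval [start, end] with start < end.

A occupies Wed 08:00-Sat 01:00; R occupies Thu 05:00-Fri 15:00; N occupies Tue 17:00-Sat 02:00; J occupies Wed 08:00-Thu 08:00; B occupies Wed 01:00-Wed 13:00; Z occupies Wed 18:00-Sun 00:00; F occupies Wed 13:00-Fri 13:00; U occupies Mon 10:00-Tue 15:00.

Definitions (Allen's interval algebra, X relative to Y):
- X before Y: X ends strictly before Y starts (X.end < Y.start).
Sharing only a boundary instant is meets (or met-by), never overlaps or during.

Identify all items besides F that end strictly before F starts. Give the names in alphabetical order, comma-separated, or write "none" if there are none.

U

Target F = [Wed 13:00, Fri 13:00].
A [Wed 08:00, Sat 01:00] → contains → no.
B [Wed 01:00, Wed 13:00] → meets → no.
J [Wed 08:00, Thu 08:00] → overlaps → no.
N [Tue 17:00, Sat 02:00] → contains → no.
R [Thu 05:00, Fri 15:00] → overlapped-by → no.
U [Mon 10:00, Tue 15:00] → before → yes.
Z [Wed 18:00, Sun 00:00] → overlapped-by → no.
Result: U.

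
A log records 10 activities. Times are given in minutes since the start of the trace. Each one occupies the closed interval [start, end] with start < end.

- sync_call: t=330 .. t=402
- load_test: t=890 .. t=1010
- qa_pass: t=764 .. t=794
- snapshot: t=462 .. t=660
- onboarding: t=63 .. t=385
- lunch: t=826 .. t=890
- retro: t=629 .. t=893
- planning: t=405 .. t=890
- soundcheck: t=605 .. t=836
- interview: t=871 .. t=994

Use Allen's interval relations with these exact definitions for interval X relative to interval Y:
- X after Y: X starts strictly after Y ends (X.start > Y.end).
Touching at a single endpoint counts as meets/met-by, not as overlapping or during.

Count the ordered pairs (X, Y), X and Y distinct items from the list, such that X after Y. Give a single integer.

25

Checking all 90 ordered pairs for relation 'after'; matching pairs in alphabetical order:
(interview, onboarding): interview after onboarding ✓
(interview, qa_pass): interview after qa_pass ✓
(interview, snapshot): interview after snapshot ✓
(interview, soundcheck): interview after soundcheck ✓
(interview, sync_call): interview after sync_call ✓
(load_test, onboarding): load_test after onboarding ✓
(load_test, qa_pass): load_test after qa_pass ✓
(load_test, snapshot): load_test after snapshot ✓
(load_test, soundcheck): load_test after soundcheck ✓
(load_test, sync_call): load_test after sync_call ✓
(lunch, onboarding): lunch after onboarding ✓
(lunch, qa_pass): lunch after qa_pass ✓
(lunch, snapshot): lunch after snapshot ✓
(lunch, sync_call): lunch after sync_call ✓
(planning, onboarding): planning after onboarding ✓
(planning, sync_call): planning after sync_call ✓
(qa_pass, onboarding): qa_pass after onboarding ✓
(qa_pass, snapshot): qa_pass after snapshot ✓
(qa_pass, sync_call): qa_pass after sync_call ✓
(retro, onboarding): retro after onboarding ✓
(retro, sync_call): retro after sync_call ✓
(snapshot, onboarding): snapshot after onboarding ✓
(snapshot, sync_call): snapshot after sync_call ✓
(soundcheck, onboarding): soundcheck after onboarding ✓
... plus 1 further pairs not listed.
Count: 25.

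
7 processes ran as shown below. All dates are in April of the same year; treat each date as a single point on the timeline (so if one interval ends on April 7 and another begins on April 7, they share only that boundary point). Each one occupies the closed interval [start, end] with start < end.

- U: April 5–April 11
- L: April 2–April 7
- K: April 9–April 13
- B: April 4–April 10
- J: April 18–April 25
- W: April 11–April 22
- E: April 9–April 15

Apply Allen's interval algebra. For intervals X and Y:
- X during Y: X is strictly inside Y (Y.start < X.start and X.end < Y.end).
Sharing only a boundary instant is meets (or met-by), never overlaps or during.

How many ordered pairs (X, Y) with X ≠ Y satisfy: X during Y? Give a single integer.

Checking all 42 ordered pairs for relation 'during'; matching pairs in alphabetical order:
No pair satisfies it.
Count: 0.

0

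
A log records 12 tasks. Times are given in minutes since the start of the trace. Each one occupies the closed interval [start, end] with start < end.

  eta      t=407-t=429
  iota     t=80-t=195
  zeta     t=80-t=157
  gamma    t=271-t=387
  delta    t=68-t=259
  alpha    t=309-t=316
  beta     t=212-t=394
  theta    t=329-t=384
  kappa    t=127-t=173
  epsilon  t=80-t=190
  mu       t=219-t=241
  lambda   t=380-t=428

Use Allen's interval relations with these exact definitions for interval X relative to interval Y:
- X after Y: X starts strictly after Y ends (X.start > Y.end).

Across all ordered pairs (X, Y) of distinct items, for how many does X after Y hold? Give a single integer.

44

Checking all 132 ordered pairs for relation 'after'; matching pairs in alphabetical order:
(alpha, delta): alpha after delta ✓
(alpha, epsilon): alpha after epsilon ✓
(alpha, iota): alpha after iota ✓
(alpha, kappa): alpha after kappa ✓
(alpha, mu): alpha after mu ✓
(alpha, zeta): alpha after zeta ✓
(beta, epsilon): beta after epsilon ✓
(beta, iota): beta after iota ✓
(beta, kappa): beta after kappa ✓
(beta, zeta): beta after zeta ✓
(eta, alpha): eta after alpha ✓
(eta, beta): eta after beta ✓
(eta, delta): eta after delta ✓
(eta, epsilon): eta after epsilon ✓
(eta, gamma): eta after gamma ✓
(eta, iota): eta after iota ✓
(eta, kappa): eta after kappa ✓
(eta, mu): eta after mu ✓
(eta, theta): eta after theta ✓
(eta, zeta): eta after zeta ✓
(gamma, delta): gamma after delta ✓
(gamma, epsilon): gamma after epsilon ✓
(gamma, iota): gamma after iota ✓
(gamma, kappa): gamma after kappa ✓
... plus 20 further pairs not listed.
Count: 44.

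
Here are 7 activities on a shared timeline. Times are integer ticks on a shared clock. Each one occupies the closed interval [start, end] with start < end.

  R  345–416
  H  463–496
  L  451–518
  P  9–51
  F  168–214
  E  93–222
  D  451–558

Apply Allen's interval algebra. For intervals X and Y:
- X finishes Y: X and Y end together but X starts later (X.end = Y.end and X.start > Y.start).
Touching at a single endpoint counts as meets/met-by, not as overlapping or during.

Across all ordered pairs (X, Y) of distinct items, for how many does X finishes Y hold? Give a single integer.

Checking all 42 ordered pairs for relation 'finishes'; matching pairs in alphabetical order:
No pair satisfies it.
Count: 0.

0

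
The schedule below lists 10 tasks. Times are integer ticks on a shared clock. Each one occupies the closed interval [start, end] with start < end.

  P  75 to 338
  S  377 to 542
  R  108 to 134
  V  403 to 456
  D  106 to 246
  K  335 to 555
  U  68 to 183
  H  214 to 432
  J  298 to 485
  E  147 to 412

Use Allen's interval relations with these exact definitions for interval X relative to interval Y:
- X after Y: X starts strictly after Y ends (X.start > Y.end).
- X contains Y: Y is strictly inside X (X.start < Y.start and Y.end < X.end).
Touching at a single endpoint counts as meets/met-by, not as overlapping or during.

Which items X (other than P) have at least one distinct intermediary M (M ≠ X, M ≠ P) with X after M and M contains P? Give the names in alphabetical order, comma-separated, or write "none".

Target P = [75, 338].
Intermediaries M with M contains P: none.
Union: none.

none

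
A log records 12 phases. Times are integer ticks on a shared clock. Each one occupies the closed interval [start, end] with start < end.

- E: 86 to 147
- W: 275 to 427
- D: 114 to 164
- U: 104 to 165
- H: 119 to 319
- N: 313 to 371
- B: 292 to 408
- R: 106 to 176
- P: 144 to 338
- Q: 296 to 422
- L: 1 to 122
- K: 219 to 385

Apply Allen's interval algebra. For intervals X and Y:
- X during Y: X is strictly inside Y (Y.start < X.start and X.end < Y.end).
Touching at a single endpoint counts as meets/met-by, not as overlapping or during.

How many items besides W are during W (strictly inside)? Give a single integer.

Target W = [275, 427].
B [292, 408] → during → counts.
D [114, 164] → before → no.
E [86, 147] → before → no.
H [119, 319] → overlaps → no.
K [219, 385] → overlaps → no.
L [1, 122] → before → no.
N [313, 371] → during → counts.
P [144, 338] → overlaps → no.
Q [296, 422] → during → counts.
R [106, 176] → before → no.
U [104, 165] → before → no.
Total: 3.

3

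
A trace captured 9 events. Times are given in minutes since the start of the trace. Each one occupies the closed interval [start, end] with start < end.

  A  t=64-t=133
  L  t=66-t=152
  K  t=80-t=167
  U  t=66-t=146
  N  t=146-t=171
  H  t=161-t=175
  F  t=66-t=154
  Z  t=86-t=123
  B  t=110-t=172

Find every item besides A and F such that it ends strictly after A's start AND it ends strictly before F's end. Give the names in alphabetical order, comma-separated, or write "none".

Conditions: its end is strictly after A's start (X.end > t=64) AND its end is strictly before F's end (X.end < t=154).
B: end t=172 > t=64? ✓; end t=172 < t=154? ✗ → no.
H: end t=175 > t=64? ✓; end t=175 < t=154? ✗ → no.
K: end t=167 > t=64? ✓; end t=167 < t=154? ✗ → no.
L: end t=152 > t=64? ✓; end t=152 < t=154? ✓ → yes.
N: end t=171 > t=64? ✓; end t=171 < t=154? ✗ → no.
U: end t=146 > t=64? ✓; end t=146 < t=154? ✓ → yes.
Z: end t=123 > t=64? ✓; end t=123 < t=154? ✓ → yes.
Result: L, U, Z.

L, U, Z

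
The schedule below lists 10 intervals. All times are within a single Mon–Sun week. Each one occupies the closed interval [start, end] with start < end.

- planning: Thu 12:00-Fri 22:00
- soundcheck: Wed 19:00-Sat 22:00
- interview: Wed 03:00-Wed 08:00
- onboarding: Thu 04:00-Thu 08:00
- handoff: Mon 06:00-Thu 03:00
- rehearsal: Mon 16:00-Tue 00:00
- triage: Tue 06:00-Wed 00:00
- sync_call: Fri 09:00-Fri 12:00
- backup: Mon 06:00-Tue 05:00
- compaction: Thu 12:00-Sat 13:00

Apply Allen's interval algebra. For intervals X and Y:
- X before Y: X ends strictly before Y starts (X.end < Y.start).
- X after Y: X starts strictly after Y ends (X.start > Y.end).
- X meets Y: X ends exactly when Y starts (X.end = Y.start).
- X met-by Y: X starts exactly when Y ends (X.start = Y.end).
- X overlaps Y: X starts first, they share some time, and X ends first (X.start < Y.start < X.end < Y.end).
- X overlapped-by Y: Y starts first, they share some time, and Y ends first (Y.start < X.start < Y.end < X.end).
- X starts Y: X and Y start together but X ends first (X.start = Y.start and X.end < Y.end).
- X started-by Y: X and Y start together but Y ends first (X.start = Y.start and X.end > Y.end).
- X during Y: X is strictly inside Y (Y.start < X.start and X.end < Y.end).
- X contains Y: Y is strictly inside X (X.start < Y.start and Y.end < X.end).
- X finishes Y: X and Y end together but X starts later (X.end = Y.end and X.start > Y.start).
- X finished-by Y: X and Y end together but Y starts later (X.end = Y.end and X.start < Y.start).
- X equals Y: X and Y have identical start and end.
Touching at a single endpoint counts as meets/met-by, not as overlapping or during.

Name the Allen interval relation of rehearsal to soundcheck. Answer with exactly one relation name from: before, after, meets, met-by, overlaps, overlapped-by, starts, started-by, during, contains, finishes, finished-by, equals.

before

rehearsal = [Mon 16:00, Tue 00:00]; soundcheck = [Wed 19:00, Sat 22:00].
Compare endpoints: rehearsal.start < soundcheck.start, rehearsal.start < soundcheck.end, rehearsal.end < soundcheck.start, rehearsal.end < soundcheck.end.
That pattern is 'before'.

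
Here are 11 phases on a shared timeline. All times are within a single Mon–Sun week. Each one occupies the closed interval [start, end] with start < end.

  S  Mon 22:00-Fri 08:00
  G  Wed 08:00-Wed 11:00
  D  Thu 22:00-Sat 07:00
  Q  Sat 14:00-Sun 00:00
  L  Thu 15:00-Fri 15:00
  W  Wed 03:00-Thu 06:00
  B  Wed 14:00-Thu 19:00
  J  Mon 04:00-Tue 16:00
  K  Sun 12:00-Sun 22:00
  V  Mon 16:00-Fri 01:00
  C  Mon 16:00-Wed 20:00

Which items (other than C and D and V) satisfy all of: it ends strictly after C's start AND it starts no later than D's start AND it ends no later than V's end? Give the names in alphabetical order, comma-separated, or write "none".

Conditions: its end is strictly after C's start (X.end > Mon 16:00) AND its start is no later than D's start (X.start <= Thu 22:00) AND its end is no later than V's end (X.end <= Fri 01:00).
B: end Thu 19:00 > Mon 16:00? ✓; start Wed 14:00 <= Thu 22:00? ✓; end Thu 19:00 <= Fri 01:00? ✓ → yes.
G: end Wed 11:00 > Mon 16:00? ✓; start Wed 08:00 <= Thu 22:00? ✓; end Wed 11:00 <= Fri 01:00? ✓ → yes.
J: end Tue 16:00 > Mon 16:00? ✓; start Mon 04:00 <= Thu 22:00? ✓; end Tue 16:00 <= Fri 01:00? ✓ → yes.
K: end Sun 22:00 > Mon 16:00? ✓; start Sun 12:00 <= Thu 22:00? ✗; end Sun 22:00 <= Fri 01:00? ✗ → no.
L: end Fri 15:00 > Mon 16:00? ✓; start Thu 15:00 <= Thu 22:00? ✓; end Fri 15:00 <= Fri 01:00? ✗ → no.
Q: end Sun 00:00 > Mon 16:00? ✓; start Sat 14:00 <= Thu 22:00? ✗; end Sun 00:00 <= Fri 01:00? ✗ → no.
S: end Fri 08:00 > Mon 16:00? ✓; start Mon 22:00 <= Thu 22:00? ✓; end Fri 08:00 <= Fri 01:00? ✗ → no.
W: end Thu 06:00 > Mon 16:00? ✓; start Wed 03:00 <= Thu 22:00? ✓; end Thu 06:00 <= Fri 01:00? ✓ → yes.
Result: B, G, J, W.

B, G, J, W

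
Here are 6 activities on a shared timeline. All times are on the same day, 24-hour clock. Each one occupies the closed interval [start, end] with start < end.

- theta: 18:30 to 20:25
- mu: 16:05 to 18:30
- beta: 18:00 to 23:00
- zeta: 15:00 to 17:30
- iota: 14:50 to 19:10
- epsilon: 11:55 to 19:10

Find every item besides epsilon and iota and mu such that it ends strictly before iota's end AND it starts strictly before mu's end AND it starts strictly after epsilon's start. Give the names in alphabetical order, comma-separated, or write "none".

zeta

Conditions: its end is strictly before iota's end (X.end < 19:10) AND its start is strictly before mu's end (X.start < 18:30) AND its start is strictly after epsilon's start (X.start > 11:55).
beta: end 23:00 < 19:10? ✗; start 18:00 < 18:30? ✓; start 18:00 > 11:55? ✓ → no.
theta: end 20:25 < 19:10? ✗; start 18:30 < 18:30? ✗; start 18:30 > 11:55? ✓ → no.
zeta: end 17:30 < 19:10? ✓; start 15:00 < 18:30? ✓; start 15:00 > 11:55? ✓ → yes.
Result: zeta.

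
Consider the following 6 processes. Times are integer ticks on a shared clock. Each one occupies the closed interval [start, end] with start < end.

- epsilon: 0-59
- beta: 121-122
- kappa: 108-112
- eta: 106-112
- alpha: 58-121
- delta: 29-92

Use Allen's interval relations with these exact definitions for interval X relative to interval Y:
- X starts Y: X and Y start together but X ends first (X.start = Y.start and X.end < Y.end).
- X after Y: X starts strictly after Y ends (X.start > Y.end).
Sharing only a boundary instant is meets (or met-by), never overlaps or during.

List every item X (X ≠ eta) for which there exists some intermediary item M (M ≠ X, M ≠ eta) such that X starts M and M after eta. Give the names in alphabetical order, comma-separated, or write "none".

none

Target eta = [106, 112].
Intermediaries M with M after eta: beta.
Via beta — items with X starts beta: none.
Union: none.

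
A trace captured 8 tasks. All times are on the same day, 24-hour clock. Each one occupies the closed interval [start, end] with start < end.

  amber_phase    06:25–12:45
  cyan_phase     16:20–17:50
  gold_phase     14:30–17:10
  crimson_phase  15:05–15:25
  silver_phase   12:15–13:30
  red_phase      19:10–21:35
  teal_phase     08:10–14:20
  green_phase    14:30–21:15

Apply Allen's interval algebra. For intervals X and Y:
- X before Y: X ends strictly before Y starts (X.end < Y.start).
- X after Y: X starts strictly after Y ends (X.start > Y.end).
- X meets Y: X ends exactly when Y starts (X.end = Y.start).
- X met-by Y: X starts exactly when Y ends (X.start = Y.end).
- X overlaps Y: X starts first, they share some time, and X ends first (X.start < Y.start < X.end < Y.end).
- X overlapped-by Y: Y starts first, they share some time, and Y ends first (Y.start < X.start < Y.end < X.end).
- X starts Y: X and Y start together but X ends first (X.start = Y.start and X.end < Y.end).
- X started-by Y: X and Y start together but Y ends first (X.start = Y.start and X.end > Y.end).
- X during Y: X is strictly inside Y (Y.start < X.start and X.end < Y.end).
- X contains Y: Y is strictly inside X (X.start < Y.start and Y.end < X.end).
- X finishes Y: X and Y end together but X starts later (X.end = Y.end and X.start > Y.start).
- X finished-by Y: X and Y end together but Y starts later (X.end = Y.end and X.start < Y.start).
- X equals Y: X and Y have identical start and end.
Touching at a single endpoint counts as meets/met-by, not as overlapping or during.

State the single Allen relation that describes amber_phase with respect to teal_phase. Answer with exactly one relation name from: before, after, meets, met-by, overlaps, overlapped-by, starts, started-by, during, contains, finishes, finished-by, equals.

overlaps

amber_phase = [06:25, 12:45]; teal_phase = [08:10, 14:20].
Compare endpoints: amber_phase.start < teal_phase.start, amber_phase.start < teal_phase.end, amber_phase.end > teal_phase.start, amber_phase.end < teal_phase.end.
That pattern is 'overlaps'.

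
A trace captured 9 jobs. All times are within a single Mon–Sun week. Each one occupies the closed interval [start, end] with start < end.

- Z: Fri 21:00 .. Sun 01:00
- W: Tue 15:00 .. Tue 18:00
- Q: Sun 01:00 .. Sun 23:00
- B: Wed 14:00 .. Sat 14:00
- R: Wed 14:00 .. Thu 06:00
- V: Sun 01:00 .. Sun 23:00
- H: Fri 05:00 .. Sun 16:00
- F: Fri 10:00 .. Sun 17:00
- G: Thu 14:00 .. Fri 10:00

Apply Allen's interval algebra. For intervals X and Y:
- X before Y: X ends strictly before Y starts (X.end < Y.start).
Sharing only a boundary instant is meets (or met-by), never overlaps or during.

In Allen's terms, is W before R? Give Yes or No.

W = [Tue 15:00, Tue 18:00], R = [Wed 14:00, Thu 06:00].
Actual relation of W to R: before.
Asked whether 'before' holds → Yes.

Yes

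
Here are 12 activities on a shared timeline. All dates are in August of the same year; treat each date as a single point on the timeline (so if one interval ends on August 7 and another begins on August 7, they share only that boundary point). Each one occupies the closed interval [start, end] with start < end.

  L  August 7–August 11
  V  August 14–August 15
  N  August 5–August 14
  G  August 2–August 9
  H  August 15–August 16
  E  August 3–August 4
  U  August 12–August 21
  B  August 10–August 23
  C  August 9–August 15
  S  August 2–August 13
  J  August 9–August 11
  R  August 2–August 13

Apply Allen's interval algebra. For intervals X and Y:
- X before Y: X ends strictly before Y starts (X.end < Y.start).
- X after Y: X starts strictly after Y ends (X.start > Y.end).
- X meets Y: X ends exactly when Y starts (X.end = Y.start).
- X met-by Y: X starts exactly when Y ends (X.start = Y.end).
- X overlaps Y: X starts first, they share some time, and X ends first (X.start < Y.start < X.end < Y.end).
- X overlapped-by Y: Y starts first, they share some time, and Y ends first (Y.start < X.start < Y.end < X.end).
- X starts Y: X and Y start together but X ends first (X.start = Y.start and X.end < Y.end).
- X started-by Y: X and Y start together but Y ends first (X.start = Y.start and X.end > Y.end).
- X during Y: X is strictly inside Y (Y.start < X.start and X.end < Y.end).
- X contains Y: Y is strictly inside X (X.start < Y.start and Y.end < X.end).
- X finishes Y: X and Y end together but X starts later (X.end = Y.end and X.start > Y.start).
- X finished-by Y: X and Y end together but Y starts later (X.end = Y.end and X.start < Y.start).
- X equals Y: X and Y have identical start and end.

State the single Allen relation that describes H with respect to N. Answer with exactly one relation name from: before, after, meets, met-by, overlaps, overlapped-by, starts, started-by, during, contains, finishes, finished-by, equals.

after

H = [August 15, August 16]; N = [August 5, August 14].
Compare endpoints: H.start > N.start, H.start > N.end, H.end > N.start, H.end > N.end.
That pattern is 'after'.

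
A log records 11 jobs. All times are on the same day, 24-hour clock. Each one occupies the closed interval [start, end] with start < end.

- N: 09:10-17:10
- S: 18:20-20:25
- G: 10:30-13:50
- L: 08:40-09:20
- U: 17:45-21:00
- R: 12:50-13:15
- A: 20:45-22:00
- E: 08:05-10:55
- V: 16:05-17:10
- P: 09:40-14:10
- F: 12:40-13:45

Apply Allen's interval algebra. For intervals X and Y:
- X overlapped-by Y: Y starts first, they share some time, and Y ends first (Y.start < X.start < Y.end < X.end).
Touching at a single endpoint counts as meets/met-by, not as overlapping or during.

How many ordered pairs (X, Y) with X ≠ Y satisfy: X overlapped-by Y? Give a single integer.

Checking all 110 ordered pairs for relation 'overlapped-by'; matching pairs in alphabetical order:
(A, U): A overlapped-by U ✓
(G, E): G overlapped-by E ✓
(N, E): N overlapped-by E ✓
(N, L): N overlapped-by L ✓
(P, E): P overlapped-by E ✓
Count: 5.

5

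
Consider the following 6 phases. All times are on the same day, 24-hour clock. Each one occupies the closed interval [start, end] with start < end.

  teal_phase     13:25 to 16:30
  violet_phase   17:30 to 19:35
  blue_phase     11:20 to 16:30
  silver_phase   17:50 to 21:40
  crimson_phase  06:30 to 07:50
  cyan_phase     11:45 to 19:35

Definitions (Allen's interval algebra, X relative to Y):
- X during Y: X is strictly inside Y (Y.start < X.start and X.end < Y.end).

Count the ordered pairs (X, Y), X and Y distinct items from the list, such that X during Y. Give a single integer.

Checking all 30 ordered pairs for relation 'during'; matching pairs in alphabetical order:
(teal_phase, cyan_phase): teal_phase during cyan_phase ✓
Count: 1.

1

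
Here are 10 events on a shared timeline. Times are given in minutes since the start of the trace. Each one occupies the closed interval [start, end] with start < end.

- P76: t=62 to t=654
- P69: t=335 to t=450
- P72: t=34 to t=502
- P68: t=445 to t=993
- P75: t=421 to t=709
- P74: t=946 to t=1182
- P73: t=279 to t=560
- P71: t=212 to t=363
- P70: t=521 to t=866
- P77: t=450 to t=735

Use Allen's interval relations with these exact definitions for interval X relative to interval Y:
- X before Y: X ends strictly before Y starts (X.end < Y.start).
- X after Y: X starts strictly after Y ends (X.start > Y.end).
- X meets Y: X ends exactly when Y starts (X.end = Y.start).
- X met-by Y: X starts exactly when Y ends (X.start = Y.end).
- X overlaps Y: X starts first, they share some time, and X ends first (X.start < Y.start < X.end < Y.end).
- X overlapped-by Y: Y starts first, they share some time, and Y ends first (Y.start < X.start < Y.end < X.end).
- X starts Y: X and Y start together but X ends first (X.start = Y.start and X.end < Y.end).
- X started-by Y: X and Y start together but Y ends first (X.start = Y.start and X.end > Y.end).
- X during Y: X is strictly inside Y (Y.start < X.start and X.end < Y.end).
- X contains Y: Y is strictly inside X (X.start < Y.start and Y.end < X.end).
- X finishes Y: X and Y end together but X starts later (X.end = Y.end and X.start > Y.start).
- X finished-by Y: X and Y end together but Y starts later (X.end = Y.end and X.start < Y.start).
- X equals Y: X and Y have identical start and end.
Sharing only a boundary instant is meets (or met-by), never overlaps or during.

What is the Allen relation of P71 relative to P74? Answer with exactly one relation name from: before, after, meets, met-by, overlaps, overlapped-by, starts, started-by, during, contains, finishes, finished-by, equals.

before

P71 = [t=212, t=363]; P74 = [t=946, t=1182].
Compare endpoints: P71.start < P74.start, P71.start < P74.end, P71.end < P74.start, P71.end < P74.end.
That pattern is 'before'.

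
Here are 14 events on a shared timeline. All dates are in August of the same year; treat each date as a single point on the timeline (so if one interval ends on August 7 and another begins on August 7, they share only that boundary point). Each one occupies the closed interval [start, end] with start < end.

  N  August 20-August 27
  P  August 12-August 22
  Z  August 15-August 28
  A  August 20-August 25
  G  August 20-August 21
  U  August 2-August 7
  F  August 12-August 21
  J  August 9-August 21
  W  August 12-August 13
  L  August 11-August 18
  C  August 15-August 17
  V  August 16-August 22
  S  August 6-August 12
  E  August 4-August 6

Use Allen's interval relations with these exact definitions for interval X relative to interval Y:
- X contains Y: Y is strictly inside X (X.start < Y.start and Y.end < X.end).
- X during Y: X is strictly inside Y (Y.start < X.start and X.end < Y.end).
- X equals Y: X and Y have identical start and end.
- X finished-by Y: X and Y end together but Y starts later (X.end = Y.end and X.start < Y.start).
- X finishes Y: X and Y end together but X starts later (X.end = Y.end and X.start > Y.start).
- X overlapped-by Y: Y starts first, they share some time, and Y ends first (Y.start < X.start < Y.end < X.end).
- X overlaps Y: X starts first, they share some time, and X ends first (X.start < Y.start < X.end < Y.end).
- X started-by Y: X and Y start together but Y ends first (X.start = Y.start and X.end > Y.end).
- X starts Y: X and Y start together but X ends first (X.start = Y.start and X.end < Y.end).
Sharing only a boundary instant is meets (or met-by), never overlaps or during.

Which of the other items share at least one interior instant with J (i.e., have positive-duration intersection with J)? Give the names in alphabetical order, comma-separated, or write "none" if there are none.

Target J = [August 9, August 21].
A [August 20, August 25] → overlapped-by → yes.
C [August 15, August 17] → during → yes.
E [August 4, August 6] → before → no.
F [August 12, August 21] → finishes → yes.
G [August 20, August 21] → finishes → yes.
L [August 11, August 18] → during → yes.
N [August 20, August 27] → overlapped-by → yes.
P [August 12, August 22] → overlapped-by → yes.
S [August 6, August 12] → overlaps → yes.
U [August 2, August 7] → before → no.
V [August 16, August 22] → overlapped-by → yes.
W [August 12, August 13] → during → yes.
Z [August 15, August 28] → overlapped-by → yes.
Result: A, C, F, G, L, N, P, S, V, W, Z.

A, C, F, G, L, N, P, S, V, W, Z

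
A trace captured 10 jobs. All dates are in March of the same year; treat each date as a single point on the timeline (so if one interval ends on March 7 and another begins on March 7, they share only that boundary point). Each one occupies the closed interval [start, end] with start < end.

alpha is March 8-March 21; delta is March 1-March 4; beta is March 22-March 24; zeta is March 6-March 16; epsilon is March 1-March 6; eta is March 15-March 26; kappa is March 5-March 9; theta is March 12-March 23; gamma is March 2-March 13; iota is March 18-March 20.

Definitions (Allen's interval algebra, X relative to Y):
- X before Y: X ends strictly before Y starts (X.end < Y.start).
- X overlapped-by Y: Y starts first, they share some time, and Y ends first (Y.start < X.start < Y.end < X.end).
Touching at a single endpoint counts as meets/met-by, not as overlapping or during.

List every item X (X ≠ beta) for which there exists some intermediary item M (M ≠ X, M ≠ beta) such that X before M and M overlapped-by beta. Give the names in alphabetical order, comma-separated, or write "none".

none

Target beta = [March 22, March 24].
Intermediaries M with M overlapped-by beta: none.
Union: none.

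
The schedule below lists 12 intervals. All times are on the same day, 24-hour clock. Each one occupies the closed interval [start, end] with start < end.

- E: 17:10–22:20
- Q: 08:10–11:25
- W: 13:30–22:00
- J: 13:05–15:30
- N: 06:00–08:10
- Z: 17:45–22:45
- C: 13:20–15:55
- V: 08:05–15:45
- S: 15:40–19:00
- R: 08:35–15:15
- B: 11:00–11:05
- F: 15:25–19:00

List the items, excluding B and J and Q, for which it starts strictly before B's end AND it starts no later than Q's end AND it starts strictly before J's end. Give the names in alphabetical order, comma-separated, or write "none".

Conditions: its start is strictly before B's end (X.start < 11:05) AND its start is no later than Q's end (X.start <= 11:25) AND its start is strictly before J's end (X.start < 15:30).
C: start 13:20 < 11:05? ✗; start 13:20 <= 11:25? ✗; start 13:20 < 15:30? ✓ → no.
E: start 17:10 < 11:05? ✗; start 17:10 <= 11:25? ✗; start 17:10 < 15:30? ✗ → no.
F: start 15:25 < 11:05? ✗; start 15:25 <= 11:25? ✗; start 15:25 < 15:30? ✓ → no.
N: start 06:00 < 11:05? ✓; start 06:00 <= 11:25? ✓; start 06:00 < 15:30? ✓ → yes.
R: start 08:35 < 11:05? ✓; start 08:35 <= 11:25? ✓; start 08:35 < 15:30? ✓ → yes.
S: start 15:40 < 11:05? ✗; start 15:40 <= 11:25? ✗; start 15:40 < 15:30? ✗ → no.
V: start 08:05 < 11:05? ✓; start 08:05 <= 11:25? ✓; start 08:05 < 15:30? ✓ → yes.
W: start 13:30 < 11:05? ✗; start 13:30 <= 11:25? ✗; start 13:30 < 15:30? ✓ → no.
Z: start 17:45 < 11:05? ✗; start 17:45 <= 11:25? ✗; start 17:45 < 15:30? ✗ → no.
Result: N, R, V.

N, R, V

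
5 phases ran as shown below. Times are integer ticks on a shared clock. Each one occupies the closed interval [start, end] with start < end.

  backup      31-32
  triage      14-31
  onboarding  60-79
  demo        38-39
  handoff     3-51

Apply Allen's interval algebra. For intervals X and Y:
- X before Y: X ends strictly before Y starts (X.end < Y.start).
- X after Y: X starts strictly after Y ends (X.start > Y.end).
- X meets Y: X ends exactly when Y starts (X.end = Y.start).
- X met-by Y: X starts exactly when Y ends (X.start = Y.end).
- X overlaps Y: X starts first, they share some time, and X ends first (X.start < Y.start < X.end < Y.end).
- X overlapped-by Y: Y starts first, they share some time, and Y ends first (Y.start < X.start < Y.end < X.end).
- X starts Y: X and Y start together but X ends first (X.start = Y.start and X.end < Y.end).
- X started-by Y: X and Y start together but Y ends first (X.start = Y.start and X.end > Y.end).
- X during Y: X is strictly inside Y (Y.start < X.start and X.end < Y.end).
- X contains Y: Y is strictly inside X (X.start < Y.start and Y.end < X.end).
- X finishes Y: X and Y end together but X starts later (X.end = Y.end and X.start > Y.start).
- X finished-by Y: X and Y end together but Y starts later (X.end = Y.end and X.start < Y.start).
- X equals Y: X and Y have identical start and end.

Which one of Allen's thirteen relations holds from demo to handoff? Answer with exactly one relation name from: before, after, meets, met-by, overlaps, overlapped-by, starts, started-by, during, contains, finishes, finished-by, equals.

demo = [38, 39]; handoff = [3, 51].
Compare endpoints: demo.start > handoff.start, demo.start < handoff.end, demo.end > handoff.start, demo.end < handoff.end.
That pattern is 'during'.

during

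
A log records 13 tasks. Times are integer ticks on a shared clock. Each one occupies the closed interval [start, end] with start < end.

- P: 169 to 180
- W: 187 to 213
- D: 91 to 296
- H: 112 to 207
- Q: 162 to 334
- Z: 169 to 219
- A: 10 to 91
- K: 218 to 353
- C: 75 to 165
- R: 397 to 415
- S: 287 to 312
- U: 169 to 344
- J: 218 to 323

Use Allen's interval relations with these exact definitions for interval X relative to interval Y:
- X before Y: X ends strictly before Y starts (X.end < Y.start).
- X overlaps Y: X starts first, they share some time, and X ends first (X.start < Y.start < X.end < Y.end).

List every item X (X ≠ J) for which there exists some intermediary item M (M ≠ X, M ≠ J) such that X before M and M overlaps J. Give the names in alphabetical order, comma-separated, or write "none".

Target J = [218, 323].
Intermediaries M with M overlaps J: D, Z.
Via D — items with X before D: none.
Via Z — items with X before Z: A, C.
Union: A, C.

A, C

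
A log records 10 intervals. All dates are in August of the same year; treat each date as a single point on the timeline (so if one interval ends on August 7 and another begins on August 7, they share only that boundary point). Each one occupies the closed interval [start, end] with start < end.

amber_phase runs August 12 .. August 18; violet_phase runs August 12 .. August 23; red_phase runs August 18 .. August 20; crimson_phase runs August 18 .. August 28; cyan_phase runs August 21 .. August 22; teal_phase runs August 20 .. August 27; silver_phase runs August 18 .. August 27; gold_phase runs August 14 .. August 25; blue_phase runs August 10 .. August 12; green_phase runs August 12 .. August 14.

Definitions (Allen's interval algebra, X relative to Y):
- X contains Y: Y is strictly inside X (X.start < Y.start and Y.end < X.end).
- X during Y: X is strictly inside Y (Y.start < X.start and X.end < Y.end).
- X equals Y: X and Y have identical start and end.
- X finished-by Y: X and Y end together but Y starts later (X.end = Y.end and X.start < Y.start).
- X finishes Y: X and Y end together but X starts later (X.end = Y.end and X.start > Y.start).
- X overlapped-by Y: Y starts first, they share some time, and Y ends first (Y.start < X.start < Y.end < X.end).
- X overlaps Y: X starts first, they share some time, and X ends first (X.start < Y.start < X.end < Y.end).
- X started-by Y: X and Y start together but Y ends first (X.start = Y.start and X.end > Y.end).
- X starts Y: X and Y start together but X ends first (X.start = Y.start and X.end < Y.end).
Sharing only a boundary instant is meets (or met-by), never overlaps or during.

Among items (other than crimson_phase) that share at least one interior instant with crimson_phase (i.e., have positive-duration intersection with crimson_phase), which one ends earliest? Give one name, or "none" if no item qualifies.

Target crimson_phase = [August 18, August 28].
amber_phase [August 12, August 18] → meets → excluded.
blue_phase [August 10, August 12] → before → excluded.
cyan_phase [August 21, August 22] → during → candidate.
gold_phase [August 14, August 25] → overlaps → candidate.
green_phase [August 12, August 14] → before → excluded.
red_phase [August 18, August 20] → starts → candidate.
silver_phase [August 18, August 27] → starts → candidate.
teal_phase [August 20, August 27] → during → candidate.
violet_phase [August 12, August 23] → overlaps → candidate.
Among candidates, earliest end is August 20 → red_phase.

red_phase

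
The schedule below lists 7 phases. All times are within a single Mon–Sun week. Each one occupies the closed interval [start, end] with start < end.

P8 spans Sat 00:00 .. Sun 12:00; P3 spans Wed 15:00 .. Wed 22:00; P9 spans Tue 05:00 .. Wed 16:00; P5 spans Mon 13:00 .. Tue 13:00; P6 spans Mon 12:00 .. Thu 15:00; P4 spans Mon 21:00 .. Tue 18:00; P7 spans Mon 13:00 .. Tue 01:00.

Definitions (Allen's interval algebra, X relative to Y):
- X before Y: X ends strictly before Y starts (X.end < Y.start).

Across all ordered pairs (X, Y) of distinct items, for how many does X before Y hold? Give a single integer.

10

Checking all 42 ordered pairs for relation 'before'; matching pairs in alphabetical order:
(P3, P8): P3 before P8 ✓
(P4, P3): P4 before P3 ✓
(P4, P8): P4 before P8 ✓
(P5, P3): P5 before P3 ✓
(P5, P8): P5 before P8 ✓
(P6, P8): P6 before P8 ✓
(P7, P3): P7 before P3 ✓
(P7, P8): P7 before P8 ✓
(P7, P9): P7 before P9 ✓
(P9, P8): P9 before P8 ✓
Count: 10.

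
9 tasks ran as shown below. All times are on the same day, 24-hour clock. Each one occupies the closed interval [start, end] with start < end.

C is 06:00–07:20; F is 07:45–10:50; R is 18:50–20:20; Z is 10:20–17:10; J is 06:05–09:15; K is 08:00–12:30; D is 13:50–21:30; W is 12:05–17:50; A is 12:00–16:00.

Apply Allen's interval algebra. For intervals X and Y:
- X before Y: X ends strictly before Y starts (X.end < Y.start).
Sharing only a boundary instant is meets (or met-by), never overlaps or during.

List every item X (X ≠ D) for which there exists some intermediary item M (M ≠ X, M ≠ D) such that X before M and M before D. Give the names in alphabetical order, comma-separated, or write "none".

C

Target D = [13:50, 21:30].
Intermediaries M with M before D: C, F, J, K.
Via C — items with X before C: none.
Via F — items with X before F: C.
Via J — items with X before J: none.
Via K — items with X before K: C.
Union: C.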